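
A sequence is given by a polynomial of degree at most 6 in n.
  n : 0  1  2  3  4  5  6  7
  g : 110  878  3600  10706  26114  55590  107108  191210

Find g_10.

790520

768 , 2722 , 7106 , 15408 , 29476 , 51518 , 84102
1954 , 4384 , 8302 , 14068 , 22042 , 32584
2430 , 3918 , 5766 , 7974 , 10542
1488 , 1848 , 2208 , 2568
360 , 360 , 360
Constant fifth difference = 360, so extend:
2568 + 360 = 2928;  10542 + 2928 = 13470;  32584 + 13470 = 46054;  84102 + 46054 = 130156;  191210 + 130156 = 321366
2928 + 360 = 3288;  13470 + 3288 = 16758;  46054 + 16758 = 62812;  130156 + 62812 = 192968;  321366 + 192968 = 514334
3288 + 360 = 3648;  16758 + 3648 = 20406;  62812 + 20406 = 83218;  192968 + 83218 = 276186;  514334 + 276186 = 790520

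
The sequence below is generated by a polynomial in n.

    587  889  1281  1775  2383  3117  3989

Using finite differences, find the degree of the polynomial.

Δ: 302, 392, 494, 608, 734, 872
Δ²: 90, 102, 114, 126, 138
Δ³: 12, 12, 12, 12
The third differences are constant, so the polynomial has degree 3.

3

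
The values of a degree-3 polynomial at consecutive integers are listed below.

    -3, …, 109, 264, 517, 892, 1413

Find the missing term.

28

Using the last 5 terms:
Δ: 155, 253, 375, 521
Δ²: 98, 122, 146
Δ³: 24, 24
Constant third difference = 24.
Extend backward: 98 − 24 = 74;  155 − 74 = 81;  109 − 81 = 28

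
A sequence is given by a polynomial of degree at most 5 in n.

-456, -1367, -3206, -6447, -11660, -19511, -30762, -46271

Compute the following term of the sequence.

-66992

First differences: -911, -1839, -3241, -5213, -7851, -11251, -15509
Second differences: -928, -1402, -1972, -2638, -3400, -4258
Third differences: -474, -570, -666, -762, -858
Fourth differences: -96, -96, -96, -96
The fourth differences are constant (-96).
-858 − 96 = -954;  -4258 − 954 = -5212;  -15509 − 5212 = -20721;  -46271 − 20721 = -66992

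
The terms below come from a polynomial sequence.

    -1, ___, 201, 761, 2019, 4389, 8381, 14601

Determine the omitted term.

Using the last 6 terms:
560, 1258, 2370, 3992, 6220
698, 1112, 1622, 2228
414, 510, 606
96, 96
Constant fourth difference = 96.
Extend backward: 414 − 96 = 318;  698 − 318 = 380;  560 − 380 = 180;  201 − 180 = 21

21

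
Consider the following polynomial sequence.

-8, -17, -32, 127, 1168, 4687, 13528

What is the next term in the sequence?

First differences: -9, -15, 159, 1041, 3519, 8841
Second differences: -6, 174, 882, 2478, 5322
Third differences: 180, 708, 1596, 2844
Fourth differences: 528, 888, 1248
Fifth differences: 360, 360
The fifth differences are constant (360).
1248 + 360 = 1608;  2844 + 1608 = 4452;  5322 + 4452 = 9774;  8841 + 9774 = 18615;  13528 + 18615 = 32143

32143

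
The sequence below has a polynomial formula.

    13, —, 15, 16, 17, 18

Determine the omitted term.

14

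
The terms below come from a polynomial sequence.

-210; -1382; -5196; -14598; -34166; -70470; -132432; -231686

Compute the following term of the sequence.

-382938

Δ: -1172, -3814, -9402, -19568, -36304, -61962, -99254
Δ²: -2642, -5588, -10166, -16736, -25658, -37292
Δ³: -2946, -4578, -6570, -8922, -11634
Δ⁴: -1632, -1992, -2352, -2712
Δ⁵: -360, -360, -360
Fifth differences constant at -360.
-2712 − 360 = -3072;  -11634 − 3072 = -14706;  -37292 − 14706 = -51998;  -99254 − 51998 = -151252;  -231686 − 151252 = -382938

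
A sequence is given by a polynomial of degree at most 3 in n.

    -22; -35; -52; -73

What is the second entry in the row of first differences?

-17

D1: -13, -17, -21
D2: -4, -4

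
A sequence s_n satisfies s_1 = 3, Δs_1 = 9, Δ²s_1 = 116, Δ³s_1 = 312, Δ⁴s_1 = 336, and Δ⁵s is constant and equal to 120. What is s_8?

27702

Build the table forward from the leading diagonal:
Fifth differences: 120, 120, 120, 120, 120, 120, 120, 120
Fourth differences: 336, 456, 576, 696, 816, 936, 1056, 1176
Third differences: 312, 648, 1104, 1680, 2376, 3192, 4128, 5184
Second differences: 116, 428, 1076, 2180, 3860, 6236, 9428, 13556
First differences: 9, 125, 553, 1629, 3809, 7669, 13905, 23333
s: 3, 12, 137, 690, 2319, 6128, 13797, 27702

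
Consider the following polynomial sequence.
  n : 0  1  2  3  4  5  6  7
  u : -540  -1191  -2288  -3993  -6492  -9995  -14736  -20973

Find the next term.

-651  -1097  -1705  -2499  -3503  -4741  -6237
-446  -608  -794  -1004  -1238  -1496
-162  -186  -210  -234  -258
-24  -24  -24  -24
Constant fourth difference = -24, so extend:
-258 − 24 = -282;  -1496 − 282 = -1778;  -6237 − 1778 = -8015;  -20973 − 8015 = -28988

-28988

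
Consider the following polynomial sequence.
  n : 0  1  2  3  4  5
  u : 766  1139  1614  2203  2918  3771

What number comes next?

D1: 373, 475, 589, 715, 853
D2: 102, 114, 126, 138
D3: 12, 12, 12
Constant third difference = 12, so extend:
138 + 12 = 150;  853 + 150 = 1003;  3771 + 1003 = 4774

4774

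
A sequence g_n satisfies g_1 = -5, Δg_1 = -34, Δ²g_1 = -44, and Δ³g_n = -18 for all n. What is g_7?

-1229

Build the table forward from the leading diagonal:
D3: -18, -18, -18, -18, -18, -18, -18
D2: -44, -62, -80, -98, -116, -134, -152
D1: -34, -78, -140, -220, -318, -434, -568
g: -5, -39, -117, -257, -477, -795, -1229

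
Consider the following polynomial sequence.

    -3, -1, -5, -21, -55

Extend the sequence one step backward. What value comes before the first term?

-5

D1: 2  -4  -16  -34
D2: -6  -12  -18
D3: -6  -6
The third differences are constant at -6.
Work back: -6 + 6 = 0;  2 + 0 = 2;  -3 − 2 = -5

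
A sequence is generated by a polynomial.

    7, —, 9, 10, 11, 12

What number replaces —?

8

Using the last 4 terms:
1, 1, 1
Constant first difference = 1.
Extend backward: 9 − 1 = 8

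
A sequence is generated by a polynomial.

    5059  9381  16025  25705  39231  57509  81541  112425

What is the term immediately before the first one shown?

First differences: 4322  6644  9680  13526  18278  24032  30884
Second differences: 2322  3036  3846  4752  5754  6852
Third differences: 714  810  906  1002  1098
Fourth differences: 96  96  96  96
The fourth differences are constant at 96.
Work back: 714 − 96 = 618;  2322 − 618 = 1704;  4322 − 1704 = 2618;  5059 − 2618 = 2441

2441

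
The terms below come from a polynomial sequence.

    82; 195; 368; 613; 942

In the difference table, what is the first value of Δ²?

60

Δ: 113, 173, 245, 329
Δ²: 60, 72, 84
Δ³: 12, 12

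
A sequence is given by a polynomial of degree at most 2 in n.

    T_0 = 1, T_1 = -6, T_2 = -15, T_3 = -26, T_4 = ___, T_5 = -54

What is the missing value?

Using the first 4 terms:
Δ: -7, -9, -11
Δ²: -2, -2
Constant second difference = -2.
Extend forward: -11 − 2 = -13;  -26 − 13 = -39

-39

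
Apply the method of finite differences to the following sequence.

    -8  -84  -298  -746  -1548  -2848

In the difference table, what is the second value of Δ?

D1: -76, -214, -448, -802, -1300
D2: -138, -234, -354, -498
D3: -96, -120, -144
D4: -24, -24

-214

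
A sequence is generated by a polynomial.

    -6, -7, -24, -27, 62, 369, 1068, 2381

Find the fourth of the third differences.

Δ: -1, -17, -3, 89, 307, 699, 1313
Δ²: -16, 14, 92, 218, 392, 614
Δ³: 30, 78, 126, 174, 222
Δ⁴: 48, 48, 48, 48

174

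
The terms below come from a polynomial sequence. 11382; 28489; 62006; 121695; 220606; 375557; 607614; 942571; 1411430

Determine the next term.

2050881

First differences: 17107, 33517, 59689, 98911, 154951, 232057, 334957, 468859
Second differences: 16410, 26172, 39222, 56040, 77106, 102900, 133902
Third differences: 9762, 13050, 16818, 21066, 25794, 31002
Fourth differences: 3288, 3768, 4248, 4728, 5208
Fifth differences: 480, 480, 480, 480
The fifth differences are constant (480).
5208 + 480 = 5688;  31002 + 5688 = 36690;  133902 + 36690 = 170592;  468859 + 170592 = 639451;  1411430 + 639451 = 2050881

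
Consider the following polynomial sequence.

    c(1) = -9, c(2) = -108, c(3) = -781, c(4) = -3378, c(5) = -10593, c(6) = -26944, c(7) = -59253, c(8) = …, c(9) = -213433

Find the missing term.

Using the first 7 terms:
D1: -99  -673  -2597  -7215  -16351  -32309
D2: -574  -1924  -4618  -9136  -15958
D3: -1350  -2694  -4518  -6822
D4: -1344  -1824  -2304
D5: -480  -480
Constant fifth difference = -480.
Extend forward: -2304 − 480 = -2784;  -6822 − 2784 = -9606;  -15958 − 9606 = -25564;  -32309 − 25564 = -57873;  -59253 − 57873 = -117126

-117126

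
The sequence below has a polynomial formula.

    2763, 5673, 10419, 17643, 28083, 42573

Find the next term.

Δ: 2910, 4746, 7224, 10440, 14490
Δ²: 1836, 2478, 3216, 4050
Δ³: 642, 738, 834
Δ⁴: 96, 96
Constant fourth difference = 96, so extend:
834 + 96 = 930;  4050 + 930 = 4980;  14490 + 4980 = 19470;  42573 + 19470 = 62043

62043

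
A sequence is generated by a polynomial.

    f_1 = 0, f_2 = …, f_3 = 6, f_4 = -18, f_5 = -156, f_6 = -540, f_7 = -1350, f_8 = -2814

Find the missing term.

Using the last 6 terms:
Δ: -24, -138, -384, -810, -1464
Δ²: -114, -246, -426, -654
Δ³: -132, -180, -228
Δ⁴: -48, -48
Constant fourth difference = -48.
Extend backward: -132 + 48 = -84;  -114 + 84 = -30;  -24 + 30 = 6;  6 − 6 = 0

0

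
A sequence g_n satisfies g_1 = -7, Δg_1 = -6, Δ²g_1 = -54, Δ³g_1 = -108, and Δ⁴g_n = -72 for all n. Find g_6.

Build the table forward from the leading diagonal:
Δ⁴: -72  -72  -72  -72  -72  -72
Δ³: -108  -180  -252  -324  -396  -468
Δ²: -54  -162  -342  -594  -918  -1314
Δ: -6  -60  -222  -564  -1158  -2076
g: -7  -13  -73  -295  -859  -2017

-2017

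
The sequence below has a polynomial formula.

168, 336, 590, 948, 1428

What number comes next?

2048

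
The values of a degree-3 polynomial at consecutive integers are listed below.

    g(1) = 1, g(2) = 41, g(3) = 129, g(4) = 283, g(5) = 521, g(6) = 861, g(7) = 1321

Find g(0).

-9

40  88  154  238  340  460
48  66  84  102  120
18  18  18  18
The third differences are constant at 18.
Work back: 48 − 18 = 30;  40 − 30 = 10;  1 − 10 = -9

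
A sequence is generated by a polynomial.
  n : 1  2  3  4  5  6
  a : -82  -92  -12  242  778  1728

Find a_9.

8742

-10 , 80 , 254 , 536 , 950
90 , 174 , 282 , 414
84 , 108 , 132
24 , 24
Fourth differences constant at 24.
132 + 24 = 156;  414 + 156 = 570;  950 + 570 = 1520;  1728 + 1520 = 3248
156 + 24 = 180;  570 + 180 = 750;  1520 + 750 = 2270;  3248 + 2270 = 5518
180 + 24 = 204;  750 + 204 = 954;  2270 + 954 = 3224;  5518 + 3224 = 8742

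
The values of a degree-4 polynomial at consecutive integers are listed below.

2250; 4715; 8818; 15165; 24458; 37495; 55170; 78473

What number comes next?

D1: 2465, 4103, 6347, 9293, 13037, 17675, 23303
D2: 1638, 2244, 2946, 3744, 4638, 5628
D3: 606, 702, 798, 894, 990
D4: 96, 96, 96, 96
Constant fourth difference = 96, so extend:
990 + 96 = 1086;  5628 + 1086 = 6714;  23303 + 6714 = 30017;  78473 + 30017 = 108490

108490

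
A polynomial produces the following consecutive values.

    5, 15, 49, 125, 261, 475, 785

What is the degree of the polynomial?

3

Δ: 10, 34, 76, 136, 214, 310
Δ²: 24, 42, 60, 78, 96
Δ³: 18, 18, 18, 18
The third differences are constant, so the polynomial has degree 3.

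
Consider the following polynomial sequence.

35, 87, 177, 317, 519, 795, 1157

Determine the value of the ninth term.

Δ: 52, 90, 140, 202, 276, 362
Δ²: 38, 50, 62, 74, 86
Δ³: 12, 12, 12, 12
Constant third difference = 12, so extend:
86 + 12 = 98;  362 + 98 = 460;  1157 + 460 = 1617
98 + 12 = 110;  460 + 110 = 570;  1617 + 570 = 2187

2187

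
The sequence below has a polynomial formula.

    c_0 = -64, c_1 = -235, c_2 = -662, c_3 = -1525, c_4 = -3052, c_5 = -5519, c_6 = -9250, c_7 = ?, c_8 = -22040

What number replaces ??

Using the first 7 terms:
First differences: -171, -427, -863, -1527, -2467, -3731
Second differences: -256, -436, -664, -940, -1264
Third differences: -180, -228, -276, -324
Fourth differences: -48, -48, -48
Constant fourth difference = -48.
Extend forward: -324 − 48 = -372;  -1264 − 372 = -1636;  -3731 − 1636 = -5367;  -9250 − 5367 = -14617

-14617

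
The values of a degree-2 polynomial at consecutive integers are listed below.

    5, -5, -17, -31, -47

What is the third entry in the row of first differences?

Δ: -10, -12, -14, -16
Δ²: -2, -2, -2

-14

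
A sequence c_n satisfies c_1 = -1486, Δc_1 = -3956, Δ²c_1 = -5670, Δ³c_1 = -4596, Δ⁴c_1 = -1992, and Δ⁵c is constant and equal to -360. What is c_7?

-234232

Build the table forward from the leading diagonal:
Δ⁵: -360  -360  -360  -360  -360  -360  -360
Δ⁴: -1992  -2352  -2712  -3072  -3432  -3792  -4152
Δ³: -4596  -6588  -8940  -11652  -14724  -18156  -21948
Δ²: -5670  -10266  -16854  -25794  -37446  -52170  -70326
Δ: -3956  -9626  -19892  -36746  -62540  -99986  -152156
c: -1486  -5442  -15068  -34960  -71706  -134246  -234232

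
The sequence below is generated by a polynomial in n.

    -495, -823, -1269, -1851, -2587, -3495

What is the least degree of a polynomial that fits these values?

D1: -328, -446, -582, -736, -908
D2: -118, -136, -154, -172
D3: -18, -18, -18
The third differences are constant, so the polynomial has degree 3.

3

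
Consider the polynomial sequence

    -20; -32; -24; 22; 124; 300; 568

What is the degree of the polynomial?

-12, 8, 46, 102, 176, 268
20, 38, 56, 74, 92
18, 18, 18, 18
The third differences are constant, so the polynomial has degree 3.

3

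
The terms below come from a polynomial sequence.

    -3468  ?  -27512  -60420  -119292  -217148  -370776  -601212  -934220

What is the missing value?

-10836

Using the last 7 terms:
Δ: -32908, -58872, -97856, -153628, -230436, -333008
Δ²: -25964, -38984, -55772, -76808, -102572
Δ³: -13020, -16788, -21036, -25764
Δ⁴: -3768, -4248, -4728
Δ⁵: -480, -480
Constant fifth difference = -480.
Extend backward: -3768 + 480 = -3288;  -13020 + 3288 = -9732;  -25964 + 9732 = -16232;  -32908 + 16232 = -16676;  -27512 + 16676 = -10836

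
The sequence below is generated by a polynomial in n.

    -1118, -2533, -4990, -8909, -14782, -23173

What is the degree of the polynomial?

4

D1: -1415, -2457, -3919, -5873, -8391
D2: -1042, -1462, -1954, -2518
D3: -420, -492, -564
D4: -72, -72
The fourth differences are constant, so the polynomial has degree 4.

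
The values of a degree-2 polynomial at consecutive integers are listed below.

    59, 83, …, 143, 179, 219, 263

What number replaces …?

111

Using the last 4 terms:
Δ: 36  40  44
Δ²: 4  4
Constant second difference = 4.
Extend backward: 36 − 4 = 32;  143 − 32 = 111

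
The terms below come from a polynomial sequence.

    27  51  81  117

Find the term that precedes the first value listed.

D1: 24  30  36
D2: 6  6
The second differences are constant at 6.
Work back: 24 − 6 = 18;  27 − 18 = 9

9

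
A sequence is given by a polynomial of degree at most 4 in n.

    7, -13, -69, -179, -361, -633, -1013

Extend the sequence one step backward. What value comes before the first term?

9

Δ: -20, -56, -110, -182, -272, -380
Δ²: -36, -54, -72, -90, -108
Δ³: -18, -18, -18, -18
The third differences are constant at -18.
Work back: -36 + 18 = -18;  -20 + 18 = -2;  7 + 2 = 9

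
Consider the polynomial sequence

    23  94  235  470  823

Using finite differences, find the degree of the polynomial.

Δ: 71, 141, 235, 353
Δ²: 70, 94, 118
Δ³: 24, 24
The third differences are constant, so the polynomial has degree 3.

3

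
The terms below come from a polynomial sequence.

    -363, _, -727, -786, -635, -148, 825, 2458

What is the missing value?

-560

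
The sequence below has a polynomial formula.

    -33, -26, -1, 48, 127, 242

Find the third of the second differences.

30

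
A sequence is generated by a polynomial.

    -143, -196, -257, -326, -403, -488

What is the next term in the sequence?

-581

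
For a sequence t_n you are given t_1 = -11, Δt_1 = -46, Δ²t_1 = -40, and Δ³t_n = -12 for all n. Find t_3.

Build the table forward from the leading diagonal:
D3: -12  -12  -12
D2: -40  -52  -64
D1: -46  -86  -138
t: -11  -57  -143

-143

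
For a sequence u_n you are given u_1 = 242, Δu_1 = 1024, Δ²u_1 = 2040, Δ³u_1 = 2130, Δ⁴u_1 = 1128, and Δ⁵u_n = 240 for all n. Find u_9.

277234

Build the table forward from the leading diagonal:
Fifth differences: 240  240  240  240  240  240  240  240  240
Fourth differences: 1128  1368  1608  1848  2088  2328  2568  2808  3048
Third differences: 2130  3258  4626  6234  8082  10170  12498  15066  17874
Second differences: 2040  4170  7428  12054  18288  26370  36540  49038  64104
First differences: 1024  3064  7234  14662  26716  45004  71374  107914  156952
u: 242  1266  4330  11564  26226  52942  97946  169320  277234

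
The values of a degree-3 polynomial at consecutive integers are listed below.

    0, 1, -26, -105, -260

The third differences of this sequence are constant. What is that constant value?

First differences: 1, -27, -79, -155
Second differences: -28, -52, -76
Third differences: -24, -24

-24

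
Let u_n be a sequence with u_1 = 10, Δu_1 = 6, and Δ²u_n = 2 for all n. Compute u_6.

Build the table forward from the leading diagonal:
D2: 2, 2, 2, 2, 2, 2
D1: 6, 8, 10, 12, 14, 16
u: 10, 16, 24, 34, 46, 60

60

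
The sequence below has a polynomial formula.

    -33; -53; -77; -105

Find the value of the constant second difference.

-4

D1: -20, -24, -28
D2: -4, -4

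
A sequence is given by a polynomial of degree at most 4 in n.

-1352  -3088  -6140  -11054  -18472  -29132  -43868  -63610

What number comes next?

First differences: -1736, -3052, -4914, -7418, -10660, -14736, -19742
Second differences: -1316, -1862, -2504, -3242, -4076, -5006
Third differences: -546, -642, -738, -834, -930
Fourth differences: -96, -96, -96, -96
Fourth differences constant at -96.
-930 − 96 = -1026;  -5006 − 1026 = -6032;  -19742 − 6032 = -25774;  -63610 − 25774 = -89384

-89384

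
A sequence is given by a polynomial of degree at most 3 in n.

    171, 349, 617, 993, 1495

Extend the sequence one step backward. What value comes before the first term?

First differences: 178  268  376  502
Second differences: 90  108  126
Third differences: 18  18
The third differences are constant at 18.
Work back: 90 − 18 = 72;  178 − 72 = 106;  171 − 106 = 65

65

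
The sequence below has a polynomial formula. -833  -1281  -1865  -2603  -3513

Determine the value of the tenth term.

Δ: -448, -584, -738, -910
Δ²: -136, -154, -172
Δ³: -18, -18
The third differences are constant (-18).
-172 − 18 = -190;  -910 − 190 = -1100;  -3513 − 1100 = -4613
-190 − 18 = -208;  -1100 − 208 = -1308;  -4613 − 1308 = -5921
-208 − 18 = -226;  -1308 − 226 = -1534;  -5921 − 1534 = -7455
-226 − 18 = -244;  -1534 − 244 = -1778;  -7455 − 1778 = -9233
-244 − 18 = -262;  -1778 − 262 = -2040;  -9233 − 2040 = -11273

-11273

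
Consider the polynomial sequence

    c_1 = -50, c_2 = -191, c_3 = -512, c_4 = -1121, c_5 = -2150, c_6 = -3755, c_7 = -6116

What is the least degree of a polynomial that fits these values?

-141, -321, -609, -1029, -1605, -2361
-180, -288, -420, -576, -756
-108, -132, -156, -180
-24, -24, -24
The fourth differences are constant, so the polynomial has degree 4.

4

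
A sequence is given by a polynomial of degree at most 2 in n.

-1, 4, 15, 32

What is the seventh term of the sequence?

Δ: 5, 11, 17
Δ²: 6, 6
The second differences are constant (6).
17 + 6 = 23;  32 + 23 = 55
23 + 6 = 29;  55 + 29 = 84
29 + 6 = 35;  84 + 35 = 119

119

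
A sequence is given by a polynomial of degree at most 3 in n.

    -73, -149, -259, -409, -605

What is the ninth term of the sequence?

Δ: -76  -110  -150  -196
Δ²: -34  -40  -46
Δ³: -6  -6
Third differences constant at -6.
-46 − 6 = -52;  -196 − 52 = -248;  -605 − 248 = -853
-52 − 6 = -58;  -248 − 58 = -306;  -853 − 306 = -1159
-58 − 6 = -64;  -306 − 64 = -370;  -1159 − 370 = -1529
-64 − 6 = -70;  -370 − 70 = -440;  -1529 − 440 = -1969

-1969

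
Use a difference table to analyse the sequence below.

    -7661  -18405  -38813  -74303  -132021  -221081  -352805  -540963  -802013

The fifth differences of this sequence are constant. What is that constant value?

-240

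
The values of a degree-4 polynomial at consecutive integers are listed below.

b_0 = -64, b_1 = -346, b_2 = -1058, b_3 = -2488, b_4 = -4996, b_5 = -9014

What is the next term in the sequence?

D1: -282 , -712 , -1430 , -2508 , -4018
D2: -430 , -718 , -1078 , -1510
D3: -288 , -360 , -432
D4: -72 , -72
Constant fourth difference = -72, so extend:
-432 − 72 = -504;  -1510 − 504 = -2014;  -4018 − 2014 = -6032;  -9014 − 6032 = -15046

-15046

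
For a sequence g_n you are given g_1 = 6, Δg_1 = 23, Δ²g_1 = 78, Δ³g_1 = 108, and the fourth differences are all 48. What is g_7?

4194

Build the table forward from the leading diagonal:
Δ⁴: 48  48  48  48  48  48  48
Δ³: 108  156  204  252  300  348  396
Δ²: 78  186  342  546  798  1098  1446
Δ: 23  101  287  629  1175  1973  3071
g: 6  29  130  417  1046  2221  4194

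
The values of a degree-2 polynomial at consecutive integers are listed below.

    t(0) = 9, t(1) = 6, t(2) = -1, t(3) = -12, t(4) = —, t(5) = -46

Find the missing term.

-27

Using the first 4 terms:
D1: -3  -7  -11
D2: -4  -4
Constant second difference = -4.
Extend forward: -11 − 4 = -15;  -12 − 15 = -27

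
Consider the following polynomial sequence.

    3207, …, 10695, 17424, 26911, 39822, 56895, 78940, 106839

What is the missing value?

Using the last 7 terms:
6729  9487  12911  17073  22045  27899
2758  3424  4162  4972  5854
666  738  810  882
72  72  72
Constant fourth difference = 72.
Extend backward: 666 − 72 = 594;  2758 − 594 = 2164;  6729 − 2164 = 4565;  10695 − 4565 = 6130

6130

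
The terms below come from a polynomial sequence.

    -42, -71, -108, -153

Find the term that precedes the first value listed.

-21

-29, -37, -45
-8, -8
The second differences are constant at -8.
Work back: -29 + 8 = -21;  -42 + 21 = -21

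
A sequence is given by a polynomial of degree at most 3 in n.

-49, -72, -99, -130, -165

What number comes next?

Δ: -23, -27, -31, -35
Δ²: -4, -4, -4
Constant second difference = -4, so extend:
-35 − 4 = -39;  -165 − 39 = -204

-204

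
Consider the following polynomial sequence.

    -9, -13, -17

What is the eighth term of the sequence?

-37

Δ: -4, -4
First differences constant at -4.
-17 − 4 = -21
-21 − 4 = -25
-25 − 4 = -29
-29 − 4 = -33
-33 − 4 = -37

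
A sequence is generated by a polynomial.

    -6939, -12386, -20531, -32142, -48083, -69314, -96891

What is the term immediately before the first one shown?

-3518

First differences: -5447  -8145  -11611  -15941  -21231  -27577
Second differences: -2698  -3466  -4330  -5290  -6346
Third differences: -768  -864  -960  -1056
Fourth differences: -96  -96  -96
The fourth differences are constant at -96.
Work back: -768 + 96 = -672;  -2698 + 672 = -2026;  -5447 + 2026 = -3421;  -6939 + 3421 = -3518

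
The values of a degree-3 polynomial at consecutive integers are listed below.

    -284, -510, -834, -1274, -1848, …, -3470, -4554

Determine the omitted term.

Using the first 5 terms:
Δ: -226, -324, -440, -574
Δ²: -98, -116, -134
Δ³: -18, -18
Constant third difference = -18.
Extend forward: -134 − 18 = -152;  -574 − 152 = -726;  -1848 − 726 = -2574

-2574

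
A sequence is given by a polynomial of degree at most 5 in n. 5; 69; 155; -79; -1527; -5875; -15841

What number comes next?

First differences: 64  86  -234  -1448  -4348  -9966
Second differences: 22  -320  -1214  -2900  -5618
Third differences: -342  -894  -1686  -2718
Fourth differences: -552  -792  -1032
Fifth differences: -240  -240
The fifth differences are constant (-240).
-1032 − 240 = -1272;  -2718 − 1272 = -3990;  -5618 − 3990 = -9608;  -9966 − 9608 = -19574;  -15841 − 19574 = -35415

-35415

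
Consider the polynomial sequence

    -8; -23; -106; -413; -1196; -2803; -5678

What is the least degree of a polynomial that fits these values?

4

First differences: -15, -83, -307, -783, -1607, -2875
Second differences: -68, -224, -476, -824, -1268
Third differences: -156, -252, -348, -444
Fourth differences: -96, -96, -96
The fourth differences are constant, so the polynomial has degree 4.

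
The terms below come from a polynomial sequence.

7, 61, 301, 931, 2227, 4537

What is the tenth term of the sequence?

54  240  630  1296  2310
186  390  666  1014
204  276  348
72  72
Fourth differences constant at 72.
348 + 72 = 420;  1014 + 420 = 1434;  2310 + 1434 = 3744;  4537 + 3744 = 8281
420 + 72 = 492;  1434 + 492 = 1926;  3744 + 1926 = 5670;  8281 + 5670 = 13951
492 + 72 = 564;  1926 + 564 = 2490;  5670 + 2490 = 8160;  13951 + 8160 = 22111
564 + 72 = 636;  2490 + 636 = 3126;  8160 + 3126 = 11286;  22111 + 11286 = 33397

33397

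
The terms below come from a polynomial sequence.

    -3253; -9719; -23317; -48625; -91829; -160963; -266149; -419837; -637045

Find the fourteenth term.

D1: -6466  -13598  -25308  -43204  -69134  -105186  -153688  -217208
D2: -7132  -11710  -17896  -25930  -36052  -48502  -63520
D3: -4578  -6186  -8034  -10122  -12450  -15018
D4: -1608  -1848  -2088  -2328  -2568
D5: -240  -240  -240  -240
Fifth differences constant at -240.
-2568 − 240 = -2808;  -15018 − 2808 = -17826;  -63520 − 17826 = -81346;  -217208 − 81346 = -298554;  -637045 − 298554 = -935599
-2808 − 240 = -3048;  -17826 − 3048 = -20874;  -81346 − 20874 = -102220;  -298554 − 102220 = -400774;  -935599 − 400774 = -1336373
-3048 − 240 = -3288;  -20874 − 3288 = -24162;  -102220 − 24162 = -126382;  -400774 − 126382 = -527156;  -1336373 − 527156 = -1863529
-3288 − 240 = -3528;  -24162 − 3528 = -27690;  -126382 − 27690 = -154072;  -527156 − 154072 = -681228;  -1863529 − 681228 = -2544757
-3528 − 240 = -3768;  -27690 − 3768 = -31458;  -154072 − 31458 = -185530;  -681228 − 185530 = -866758;  -2544757 − 866758 = -3411515

-3411515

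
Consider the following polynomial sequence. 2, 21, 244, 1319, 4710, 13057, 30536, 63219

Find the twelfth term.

553951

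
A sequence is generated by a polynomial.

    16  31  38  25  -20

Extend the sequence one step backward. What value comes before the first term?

5

15, 7, -13, -45
-8, -20, -32
-12, -12
The third differences are constant at -12.
Work back: -8 + 12 = 4;  15 − 4 = 11;  16 − 11 = 5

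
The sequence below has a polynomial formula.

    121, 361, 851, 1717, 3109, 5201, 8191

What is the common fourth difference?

24

Δ: 240, 490, 866, 1392, 2092, 2990
Δ²: 250, 376, 526, 700, 898
Δ³: 126, 150, 174, 198
Δ⁴: 24, 24, 24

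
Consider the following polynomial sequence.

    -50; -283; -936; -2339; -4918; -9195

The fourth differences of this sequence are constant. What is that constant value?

-96

First differences: -233, -653, -1403, -2579, -4277
Second differences: -420, -750, -1176, -1698
Third differences: -330, -426, -522
Fourth differences: -96, -96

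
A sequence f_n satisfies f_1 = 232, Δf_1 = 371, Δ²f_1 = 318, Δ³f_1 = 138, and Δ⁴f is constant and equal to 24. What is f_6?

6767

Build the table forward from the leading diagonal:
Δ⁴: 24, 24, 24, 24, 24, 24
Δ³: 138, 162, 186, 210, 234, 258
Δ²: 318, 456, 618, 804, 1014, 1248
Δ: 371, 689, 1145, 1763, 2567, 3581
f: 232, 603, 1292, 2437, 4200, 6767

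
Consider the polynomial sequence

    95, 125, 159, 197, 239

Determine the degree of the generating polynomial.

2

30, 34, 38, 42
4, 4, 4
The second differences are constant, so the polynomial has degree 2.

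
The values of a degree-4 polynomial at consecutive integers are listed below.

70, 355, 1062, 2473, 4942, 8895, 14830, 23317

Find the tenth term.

50587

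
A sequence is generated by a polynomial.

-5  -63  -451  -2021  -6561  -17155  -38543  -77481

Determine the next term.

-143101

Δ: -58  -388  -1570  -4540  -10594  -21388  -38938
Δ²: -330  -1182  -2970  -6054  -10794  -17550
Δ³: -852  -1788  -3084  -4740  -6756
Δ⁴: -936  -1296  -1656  -2016
Δ⁵: -360  -360  -360
Fifth differences constant at -360.
-2016 − 360 = -2376;  -6756 − 2376 = -9132;  -17550 − 9132 = -26682;  -38938 − 26682 = -65620;  -77481 − 65620 = -143101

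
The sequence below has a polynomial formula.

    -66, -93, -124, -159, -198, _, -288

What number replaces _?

-241

Using the first 5 terms:
D1: -27  -31  -35  -39
D2: -4  -4  -4
Constant second difference = -4.
Extend forward: -39 − 4 = -43;  -198 − 43 = -241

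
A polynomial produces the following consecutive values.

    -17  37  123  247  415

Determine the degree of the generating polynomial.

D1: 54, 86, 124, 168
D2: 32, 38, 44
D3: 6, 6
The third differences are constant, so the polynomial has degree 3.

3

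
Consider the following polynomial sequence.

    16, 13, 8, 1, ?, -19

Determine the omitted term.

-8

Using the first 4 terms:
D1: -3  -5  -7
D2: -2  -2
Constant second difference = -2.
Extend forward: -7 − 2 = -9;  1 − 9 = -8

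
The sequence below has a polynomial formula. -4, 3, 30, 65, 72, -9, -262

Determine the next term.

-795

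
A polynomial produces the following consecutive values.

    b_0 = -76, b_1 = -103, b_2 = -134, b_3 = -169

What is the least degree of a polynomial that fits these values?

D1: -27, -31, -35
D2: -4, -4
The second differences are constant, so the polynomial has degree 2.

2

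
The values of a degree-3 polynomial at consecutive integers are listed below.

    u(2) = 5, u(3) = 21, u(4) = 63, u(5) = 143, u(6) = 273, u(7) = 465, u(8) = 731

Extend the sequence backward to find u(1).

D1: 16  42  80  130  192  266
D2: 26  38  50  62  74
D3: 12  12  12  12
The third differences are constant at 12.
Work back: 26 − 12 = 14;  16 − 14 = 2;  5 − 2 = 3

3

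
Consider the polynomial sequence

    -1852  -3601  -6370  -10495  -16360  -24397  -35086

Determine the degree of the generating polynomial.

-1749, -2769, -4125, -5865, -8037, -10689
-1020, -1356, -1740, -2172, -2652
-336, -384, -432, -480
-48, -48, -48
The fourth differences are constant, so the polynomial has degree 4.

4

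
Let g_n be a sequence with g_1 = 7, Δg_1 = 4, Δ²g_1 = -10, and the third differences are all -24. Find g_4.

-35

Build the table forward from the leading diagonal:
Δ³: -24, -24, -24, -24
Δ²: -10, -34, -58, -82
Δ: 4, -6, -40, -98
g: 7, 11, 5, -35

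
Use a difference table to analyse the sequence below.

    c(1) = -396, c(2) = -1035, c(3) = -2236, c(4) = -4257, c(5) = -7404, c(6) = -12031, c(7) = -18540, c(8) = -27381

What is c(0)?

-109

D1: -639  -1201  -2021  -3147  -4627  -6509  -8841
D2: -562  -820  -1126  -1480  -1882  -2332
D3: -258  -306  -354  -402  -450
D4: -48  -48  -48  -48
The fourth differences are constant at -48.
Work back: -258 + 48 = -210;  -562 + 210 = -352;  -639 + 352 = -287;  -396 + 287 = -109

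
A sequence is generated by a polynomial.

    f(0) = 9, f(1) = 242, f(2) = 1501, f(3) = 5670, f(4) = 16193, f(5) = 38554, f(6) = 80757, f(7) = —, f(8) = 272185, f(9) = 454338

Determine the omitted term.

Using the first 7 terms:
233, 1259, 4169, 10523, 22361, 42203
1026, 2910, 6354, 11838, 19842
1884, 3444, 5484, 8004
1560, 2040, 2520
480, 480
Constant fifth difference = 480.
Extend forward: 2520 + 480 = 3000;  8004 + 3000 = 11004;  19842 + 11004 = 30846;  42203 + 30846 = 73049;  80757 + 73049 = 153806

153806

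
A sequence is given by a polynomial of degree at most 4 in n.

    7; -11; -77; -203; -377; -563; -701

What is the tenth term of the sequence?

D1: -18  -66  -126  -174  -186  -138
D2: -48  -60  -48  -12  48
D3: -12  12  36  60
D4: 24  24  24
Constant fourth difference = 24, so extend:
60 + 24 = 84;  48 + 84 = 132;  -138 + 132 = -6;  -701 − 6 = -707
84 + 24 = 108;  132 + 108 = 240;  -6 + 240 = 234;  -707 + 234 = -473
108 + 24 = 132;  240 + 132 = 372;  234 + 372 = 606;  -473 + 606 = 133

133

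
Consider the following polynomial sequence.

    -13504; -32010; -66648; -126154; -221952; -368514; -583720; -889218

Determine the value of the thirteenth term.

-4837888

Δ: -18506  -34638  -59506  -95798  -146562  -215206  -305498
Δ²: -16132  -24868  -36292  -50764  -68644  -90292
Δ³: -8736  -11424  -14472  -17880  -21648
Δ⁴: -2688  -3048  -3408  -3768
Δ⁵: -360  -360  -360
The fifth differences are constant (-360).
-3768 − 360 = -4128;  -21648 − 4128 = -25776;  -90292 − 25776 = -116068;  -305498 − 116068 = -421566;  -889218 − 421566 = -1310784
-4128 − 360 = -4488;  -25776 − 4488 = -30264;  -116068 − 30264 = -146332;  -421566 − 146332 = -567898;  -1310784 − 567898 = -1878682
-4488 − 360 = -4848;  -30264 − 4848 = -35112;  -146332 − 35112 = -181444;  -567898 − 181444 = -749342;  -1878682 − 749342 = -2628024
-4848 − 360 = -5208;  -35112 − 5208 = -40320;  -181444 − 40320 = -221764;  -749342 − 221764 = -971106;  -2628024 − 971106 = -3599130
-5208 − 360 = -5568;  -40320 − 5568 = -45888;  -221764 − 45888 = -267652;  -971106 − 267652 = -1238758;  -3599130 − 1238758 = -4837888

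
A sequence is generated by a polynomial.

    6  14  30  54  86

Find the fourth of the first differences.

32

Δ: 8, 16, 24, 32
Δ²: 8, 8, 8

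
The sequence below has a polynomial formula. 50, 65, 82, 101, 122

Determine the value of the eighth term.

Δ: 15  17  19  21
Δ²: 2  2  2
Constant second difference = 2, so extend:
21 + 2 = 23;  122 + 23 = 145
23 + 2 = 25;  145 + 25 = 170
25 + 2 = 27;  170 + 27 = 197

197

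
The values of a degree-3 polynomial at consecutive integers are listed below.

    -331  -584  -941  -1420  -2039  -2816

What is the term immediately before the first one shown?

-164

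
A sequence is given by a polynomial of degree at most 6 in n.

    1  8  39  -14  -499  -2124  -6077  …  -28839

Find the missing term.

-14146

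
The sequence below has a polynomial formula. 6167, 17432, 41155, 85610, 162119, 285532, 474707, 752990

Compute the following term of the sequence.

11265  23723  44455  76509  123413  189175  278283
12458  20732  32054  46904  65762  89108
8274  11322  14850  18858  23346
3048  3528  4008  4488
480  480  480
Constant fifth difference = 480, so extend:
4488 + 480 = 4968;  23346 + 4968 = 28314;  89108 + 28314 = 117422;  278283 + 117422 = 395705;  752990 + 395705 = 1148695

1148695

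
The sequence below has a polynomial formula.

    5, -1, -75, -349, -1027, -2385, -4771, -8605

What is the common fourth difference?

-72

Δ: -6, -74, -274, -678, -1358, -2386, -3834
Δ²: -68, -200, -404, -680, -1028, -1448
Δ³: -132, -204, -276, -348, -420
Δ⁴: -72, -72, -72, -72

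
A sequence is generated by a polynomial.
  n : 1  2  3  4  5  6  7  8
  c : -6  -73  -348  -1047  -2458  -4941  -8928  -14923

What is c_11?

-51076

First differences: -67 , -275 , -699 , -1411 , -2483 , -3987 , -5995
Second differences: -208 , -424 , -712 , -1072 , -1504 , -2008
Third differences: -216 , -288 , -360 , -432 , -504
Fourth differences: -72 , -72 , -72 , -72
The fourth differences are constant (-72).
-504 − 72 = -576;  -2008 − 576 = -2584;  -5995 − 2584 = -8579;  -14923 − 8579 = -23502
-576 − 72 = -648;  -2584 − 648 = -3232;  -8579 − 3232 = -11811;  -23502 − 11811 = -35313
-648 − 72 = -720;  -3232 − 720 = -3952;  -11811 − 3952 = -15763;  -35313 − 15763 = -51076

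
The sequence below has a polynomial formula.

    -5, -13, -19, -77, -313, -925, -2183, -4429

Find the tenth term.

-13613

Δ: -8, -6, -58, -236, -612, -1258, -2246
Δ²: 2, -52, -178, -376, -646, -988
Δ³: -54, -126, -198, -270, -342
Δ⁴: -72, -72, -72, -72
The fourth differences are constant (-72).
-342 − 72 = -414;  -988 − 414 = -1402;  -2246 − 1402 = -3648;  -4429 − 3648 = -8077
-414 − 72 = -486;  -1402 − 486 = -1888;  -3648 − 1888 = -5536;  -8077 − 5536 = -13613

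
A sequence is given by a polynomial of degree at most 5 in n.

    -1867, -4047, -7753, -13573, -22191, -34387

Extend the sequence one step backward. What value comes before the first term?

-721

-2180  -3706  -5820  -8618  -12196
-1526  -2114  -2798  -3578
-588  -684  -780
-96  -96
The fourth differences are constant at -96.
Work back: -588 + 96 = -492;  -1526 + 492 = -1034;  -2180 + 1034 = -1146;  -1867 + 1146 = -721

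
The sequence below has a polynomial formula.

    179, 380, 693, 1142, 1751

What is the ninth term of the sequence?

6267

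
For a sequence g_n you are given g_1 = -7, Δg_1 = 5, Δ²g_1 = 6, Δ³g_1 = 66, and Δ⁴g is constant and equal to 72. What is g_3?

Build the table forward from the leading diagonal:
Fourth differences: 72  72  72
Third differences: 66  138  210
Second differences: 6  72  210
First differences: 5  11  83
g: -7  -2  9

9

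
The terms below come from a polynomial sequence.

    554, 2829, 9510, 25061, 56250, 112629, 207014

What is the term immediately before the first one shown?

45

Δ: 2275  6681  15551  31189  56379  94385
Δ²: 4406  8870  15638  25190  38006
Δ³: 4464  6768  9552  12816
Δ⁴: 2304  2784  3264
Δ⁵: 480  480
The fifth differences are constant at 480.
Work back: 2304 − 480 = 1824;  4464 − 1824 = 2640;  4406 − 2640 = 1766;  2275 − 1766 = 509;  554 − 509 = 45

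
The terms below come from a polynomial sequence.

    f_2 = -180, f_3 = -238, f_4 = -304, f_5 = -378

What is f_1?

D1: -58, -66, -74
D2: -8, -8
The second differences are constant at -8.
Work back: -58 + 8 = -50;  -180 + 50 = -130

-130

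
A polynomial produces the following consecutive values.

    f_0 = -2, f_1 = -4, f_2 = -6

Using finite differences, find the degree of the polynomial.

Δ: -2, -2
The first differences are constant, so the polynomial has degree 1.

1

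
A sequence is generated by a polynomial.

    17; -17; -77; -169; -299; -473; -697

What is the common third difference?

-6

First differences: -34, -60, -92, -130, -174, -224
Second differences: -26, -32, -38, -44, -50
Third differences: -6, -6, -6, -6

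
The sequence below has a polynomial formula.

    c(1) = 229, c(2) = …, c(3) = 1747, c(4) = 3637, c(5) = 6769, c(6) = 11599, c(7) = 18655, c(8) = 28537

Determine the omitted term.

Using the last 6 terms:
First differences: 1890, 3132, 4830, 7056, 9882
Second differences: 1242, 1698, 2226, 2826
Third differences: 456, 528, 600
Fourth differences: 72, 72
Constant fourth difference = 72.
Extend backward: 456 − 72 = 384;  1242 − 384 = 858;  1890 − 858 = 1032;  1747 − 1032 = 715

715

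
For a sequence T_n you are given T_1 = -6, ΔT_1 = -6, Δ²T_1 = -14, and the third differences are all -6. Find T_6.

Build the table forward from the leading diagonal:
Third differences: -6  -6  -6  -6  -6  -6
Second differences: -14  -20  -26  -32  -38  -44
First differences: -6  -20  -40  -66  -98  -136
T: -6  -12  -32  -72  -138  -236

-236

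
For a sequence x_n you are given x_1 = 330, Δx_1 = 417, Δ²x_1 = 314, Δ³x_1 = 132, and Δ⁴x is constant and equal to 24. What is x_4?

Build the table forward from the leading diagonal:
Fourth differences: 24  24  24  24
Third differences: 132  156  180  204
Second differences: 314  446  602  782
First differences: 417  731  1177  1779
x: 330  747  1478  2655

2655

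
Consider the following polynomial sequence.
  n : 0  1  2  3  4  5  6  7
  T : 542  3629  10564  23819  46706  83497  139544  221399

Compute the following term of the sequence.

336934

D1: 3087  6935  13255  22887  36791  56047  81855
D2: 3848  6320  9632  13904  19256  25808
D3: 2472  3312  4272  5352  6552
D4: 840  960  1080  1200
D5: 120  120  120
Constant fifth difference = 120, so extend:
1200 + 120 = 1320;  6552 + 1320 = 7872;  25808 + 7872 = 33680;  81855 + 33680 = 115535;  221399 + 115535 = 336934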